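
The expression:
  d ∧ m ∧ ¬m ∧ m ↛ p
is never true.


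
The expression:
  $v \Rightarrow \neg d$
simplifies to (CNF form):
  $\neg d \vee \neg v$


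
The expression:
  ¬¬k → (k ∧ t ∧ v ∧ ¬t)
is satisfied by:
  {k: False}


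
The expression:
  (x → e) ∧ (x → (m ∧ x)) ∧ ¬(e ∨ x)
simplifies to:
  ¬e ∧ ¬x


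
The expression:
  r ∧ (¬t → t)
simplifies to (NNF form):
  r ∧ t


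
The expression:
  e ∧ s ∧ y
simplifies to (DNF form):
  e ∧ s ∧ y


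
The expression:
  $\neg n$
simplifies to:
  $\neg n$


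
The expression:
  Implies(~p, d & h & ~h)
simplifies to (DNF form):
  p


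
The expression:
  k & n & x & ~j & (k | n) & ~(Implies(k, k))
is never true.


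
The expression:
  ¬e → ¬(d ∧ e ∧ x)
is always true.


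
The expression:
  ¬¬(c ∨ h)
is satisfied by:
  {c: True, h: True}
  {c: True, h: False}
  {h: True, c: False}


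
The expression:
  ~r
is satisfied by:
  {r: False}


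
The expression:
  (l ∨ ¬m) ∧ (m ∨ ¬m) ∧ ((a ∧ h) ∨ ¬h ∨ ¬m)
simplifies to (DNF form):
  (a ∧ l) ∨ (l ∧ ¬h) ∨ ¬m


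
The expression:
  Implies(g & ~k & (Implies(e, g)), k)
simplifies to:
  k | ~g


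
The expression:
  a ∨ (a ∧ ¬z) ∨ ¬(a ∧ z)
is always true.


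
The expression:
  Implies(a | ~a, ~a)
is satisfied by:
  {a: False}


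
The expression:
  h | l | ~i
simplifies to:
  h | l | ~i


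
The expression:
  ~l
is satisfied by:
  {l: False}


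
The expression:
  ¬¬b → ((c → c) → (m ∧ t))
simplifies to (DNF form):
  (m ∧ t) ∨ ¬b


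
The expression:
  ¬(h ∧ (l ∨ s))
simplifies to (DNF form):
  (¬l ∧ ¬s) ∨ ¬h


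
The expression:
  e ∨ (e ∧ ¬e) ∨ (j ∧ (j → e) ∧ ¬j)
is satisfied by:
  {e: True}


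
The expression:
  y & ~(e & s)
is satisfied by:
  {y: True, s: False, e: False}
  {e: True, y: True, s: False}
  {s: True, y: True, e: False}


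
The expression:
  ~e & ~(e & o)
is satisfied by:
  {e: False}


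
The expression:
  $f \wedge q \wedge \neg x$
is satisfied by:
  {f: True, q: True, x: False}


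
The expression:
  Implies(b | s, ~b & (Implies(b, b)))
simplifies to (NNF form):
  ~b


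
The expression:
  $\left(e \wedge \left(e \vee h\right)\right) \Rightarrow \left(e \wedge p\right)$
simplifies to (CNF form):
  $p \vee \neg e$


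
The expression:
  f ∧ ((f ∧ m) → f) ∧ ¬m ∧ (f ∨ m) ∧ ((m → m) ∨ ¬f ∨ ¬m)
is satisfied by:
  {f: True, m: False}


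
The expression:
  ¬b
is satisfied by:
  {b: False}


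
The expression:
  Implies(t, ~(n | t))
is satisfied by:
  {t: False}


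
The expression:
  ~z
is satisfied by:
  {z: False}


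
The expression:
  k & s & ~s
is never true.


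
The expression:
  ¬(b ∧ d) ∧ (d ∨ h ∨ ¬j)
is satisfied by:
  {h: True, b: False, d: False, j: False}
  {j: False, b: False, h: False, d: False}
  {j: True, h: True, b: False, d: False}
  {h: True, b: True, j: False, d: False}
  {b: True, j: False, h: False, d: False}
  {j: True, h: True, b: True, d: False}
  {d: True, h: True, j: False, b: False}
  {d: True, j: False, b: False, h: False}
  {d: True, h: True, j: True, b: False}
  {d: True, j: True, b: False, h: False}


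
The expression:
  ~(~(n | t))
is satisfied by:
  {n: True, t: True}
  {n: True, t: False}
  {t: True, n: False}


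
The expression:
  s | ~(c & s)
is always true.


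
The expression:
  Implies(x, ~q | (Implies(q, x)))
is always true.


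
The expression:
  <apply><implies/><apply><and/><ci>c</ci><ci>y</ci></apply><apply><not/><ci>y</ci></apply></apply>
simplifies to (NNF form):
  <apply><or/><apply><not/><ci>c</ci></apply><apply><not/><ci>y</ci></apply></apply>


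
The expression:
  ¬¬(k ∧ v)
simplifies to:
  k ∧ v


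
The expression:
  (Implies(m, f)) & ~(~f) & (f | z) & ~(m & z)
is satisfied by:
  {f: True, m: False, z: False}
  {z: True, f: True, m: False}
  {m: True, f: True, z: False}


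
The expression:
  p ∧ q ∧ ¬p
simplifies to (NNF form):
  False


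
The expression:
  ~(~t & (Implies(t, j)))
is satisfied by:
  {t: True}


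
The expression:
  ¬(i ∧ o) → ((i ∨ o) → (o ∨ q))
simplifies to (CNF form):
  o ∨ q ∨ ¬i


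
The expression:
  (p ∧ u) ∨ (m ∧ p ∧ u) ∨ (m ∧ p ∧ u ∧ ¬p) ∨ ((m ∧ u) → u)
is always true.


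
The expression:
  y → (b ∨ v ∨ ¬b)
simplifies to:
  True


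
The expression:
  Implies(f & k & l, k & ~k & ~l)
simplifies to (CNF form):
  ~f | ~k | ~l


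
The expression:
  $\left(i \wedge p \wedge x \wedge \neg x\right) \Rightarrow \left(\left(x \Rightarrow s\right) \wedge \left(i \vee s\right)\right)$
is always true.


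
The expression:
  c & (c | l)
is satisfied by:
  {c: True}


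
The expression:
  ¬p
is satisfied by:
  {p: False}


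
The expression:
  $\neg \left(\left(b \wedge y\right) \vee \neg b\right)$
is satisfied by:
  {b: True, y: False}


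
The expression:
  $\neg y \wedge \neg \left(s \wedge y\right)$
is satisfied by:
  {y: False}


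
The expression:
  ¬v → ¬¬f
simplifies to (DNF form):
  f ∨ v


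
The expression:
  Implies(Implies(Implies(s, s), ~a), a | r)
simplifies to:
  a | r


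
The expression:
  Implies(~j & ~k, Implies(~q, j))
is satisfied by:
  {k: True, q: True, j: True}
  {k: True, q: True, j: False}
  {k: True, j: True, q: False}
  {k: True, j: False, q: False}
  {q: True, j: True, k: False}
  {q: True, j: False, k: False}
  {j: True, q: False, k: False}


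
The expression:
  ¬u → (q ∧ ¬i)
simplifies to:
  u ∨ (q ∧ ¬i)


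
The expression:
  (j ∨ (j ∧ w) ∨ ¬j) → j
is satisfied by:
  {j: True}


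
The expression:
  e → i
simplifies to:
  i ∨ ¬e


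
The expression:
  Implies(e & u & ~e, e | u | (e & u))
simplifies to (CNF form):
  True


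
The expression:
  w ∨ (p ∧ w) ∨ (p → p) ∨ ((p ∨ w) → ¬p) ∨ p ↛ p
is always true.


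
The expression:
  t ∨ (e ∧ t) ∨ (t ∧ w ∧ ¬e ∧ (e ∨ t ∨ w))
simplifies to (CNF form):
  t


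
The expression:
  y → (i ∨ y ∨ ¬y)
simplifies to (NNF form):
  True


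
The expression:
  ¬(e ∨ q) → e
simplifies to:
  e ∨ q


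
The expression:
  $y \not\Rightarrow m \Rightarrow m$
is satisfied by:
  {m: True, y: False}
  {y: False, m: False}
  {y: True, m: True}


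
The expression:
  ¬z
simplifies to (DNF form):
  ¬z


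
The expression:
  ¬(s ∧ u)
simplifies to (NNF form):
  ¬s ∨ ¬u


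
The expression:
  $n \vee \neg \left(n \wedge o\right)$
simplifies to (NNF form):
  $\text{True}$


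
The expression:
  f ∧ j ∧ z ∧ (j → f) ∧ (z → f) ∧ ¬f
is never true.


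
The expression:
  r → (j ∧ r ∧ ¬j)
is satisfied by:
  {r: False}


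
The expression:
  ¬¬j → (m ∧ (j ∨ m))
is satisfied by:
  {m: True, j: False}
  {j: False, m: False}
  {j: True, m: True}


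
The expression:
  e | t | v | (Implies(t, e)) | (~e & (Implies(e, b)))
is always true.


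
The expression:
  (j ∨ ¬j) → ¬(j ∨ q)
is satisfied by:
  {q: False, j: False}


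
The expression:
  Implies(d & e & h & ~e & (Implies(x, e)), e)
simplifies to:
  True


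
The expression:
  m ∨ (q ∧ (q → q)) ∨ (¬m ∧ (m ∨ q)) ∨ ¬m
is always true.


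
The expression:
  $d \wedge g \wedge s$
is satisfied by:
  {s: True, d: True, g: True}


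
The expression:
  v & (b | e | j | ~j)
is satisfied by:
  {v: True}


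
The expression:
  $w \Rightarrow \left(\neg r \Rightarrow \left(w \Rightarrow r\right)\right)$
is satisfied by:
  {r: True, w: False}
  {w: False, r: False}
  {w: True, r: True}


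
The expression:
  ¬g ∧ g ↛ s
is never true.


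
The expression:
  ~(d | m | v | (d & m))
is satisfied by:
  {d: False, v: False, m: False}


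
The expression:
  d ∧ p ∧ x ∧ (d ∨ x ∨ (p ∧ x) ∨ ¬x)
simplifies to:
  d ∧ p ∧ x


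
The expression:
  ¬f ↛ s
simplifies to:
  s ∨ ¬f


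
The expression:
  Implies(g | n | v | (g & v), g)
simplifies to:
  g | (~n & ~v)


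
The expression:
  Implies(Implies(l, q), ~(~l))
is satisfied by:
  {l: True}


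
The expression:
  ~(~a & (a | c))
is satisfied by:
  {a: True, c: False}
  {c: False, a: False}
  {c: True, a: True}


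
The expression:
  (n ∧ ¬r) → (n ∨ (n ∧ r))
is always true.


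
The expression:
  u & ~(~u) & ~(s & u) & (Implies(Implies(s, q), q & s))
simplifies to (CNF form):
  False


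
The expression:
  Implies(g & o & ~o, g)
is always true.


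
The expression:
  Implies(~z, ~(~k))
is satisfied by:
  {k: True, z: True}
  {k: True, z: False}
  {z: True, k: False}


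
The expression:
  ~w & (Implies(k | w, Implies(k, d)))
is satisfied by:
  {d: True, w: False, k: False}
  {w: False, k: False, d: False}
  {d: True, k: True, w: False}


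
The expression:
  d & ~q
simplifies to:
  d & ~q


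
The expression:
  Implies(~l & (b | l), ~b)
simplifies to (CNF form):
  l | ~b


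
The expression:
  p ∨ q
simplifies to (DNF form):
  p ∨ q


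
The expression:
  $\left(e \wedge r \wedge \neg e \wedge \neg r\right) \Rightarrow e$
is always true.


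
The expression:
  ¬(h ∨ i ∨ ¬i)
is never true.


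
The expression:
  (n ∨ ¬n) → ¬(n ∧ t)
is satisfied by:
  {t: False, n: False}
  {n: True, t: False}
  {t: True, n: False}


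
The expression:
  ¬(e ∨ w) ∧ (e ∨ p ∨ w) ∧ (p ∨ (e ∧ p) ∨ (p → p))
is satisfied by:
  {p: True, e: False, w: False}


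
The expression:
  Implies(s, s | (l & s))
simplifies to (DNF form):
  True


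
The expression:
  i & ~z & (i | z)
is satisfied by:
  {i: True, z: False}


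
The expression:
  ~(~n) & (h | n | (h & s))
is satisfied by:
  {n: True}


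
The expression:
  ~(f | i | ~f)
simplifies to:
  False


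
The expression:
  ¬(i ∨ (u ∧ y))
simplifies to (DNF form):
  (¬i ∧ ¬u) ∨ (¬i ∧ ¬y)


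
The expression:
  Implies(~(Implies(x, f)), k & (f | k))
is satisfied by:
  {k: True, f: True, x: False}
  {k: True, f: False, x: False}
  {f: True, k: False, x: False}
  {k: False, f: False, x: False}
  {x: True, k: True, f: True}
  {x: True, k: True, f: False}
  {x: True, f: True, k: False}


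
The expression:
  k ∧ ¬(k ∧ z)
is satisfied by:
  {k: True, z: False}


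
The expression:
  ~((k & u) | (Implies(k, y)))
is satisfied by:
  {k: True, u: False, y: False}


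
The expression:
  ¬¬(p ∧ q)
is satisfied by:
  {p: True, q: True}


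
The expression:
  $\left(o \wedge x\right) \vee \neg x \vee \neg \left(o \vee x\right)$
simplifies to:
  $o \vee \neg x$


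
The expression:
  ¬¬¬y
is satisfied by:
  {y: False}


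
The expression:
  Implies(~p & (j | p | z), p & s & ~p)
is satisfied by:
  {p: True, j: False, z: False}
  {z: True, p: True, j: False}
  {p: True, j: True, z: False}
  {z: True, p: True, j: True}
  {z: False, j: False, p: False}


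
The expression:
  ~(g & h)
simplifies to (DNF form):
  ~g | ~h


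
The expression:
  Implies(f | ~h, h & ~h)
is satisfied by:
  {h: True, f: False}


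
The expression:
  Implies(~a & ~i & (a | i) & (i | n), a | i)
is always true.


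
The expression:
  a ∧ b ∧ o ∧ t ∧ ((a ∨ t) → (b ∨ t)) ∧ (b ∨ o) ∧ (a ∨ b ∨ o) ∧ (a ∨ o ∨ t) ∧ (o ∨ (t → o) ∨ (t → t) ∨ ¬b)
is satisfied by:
  {t: True, a: True, b: True, o: True}


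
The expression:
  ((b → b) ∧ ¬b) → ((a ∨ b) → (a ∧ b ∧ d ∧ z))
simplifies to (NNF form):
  b ∨ ¬a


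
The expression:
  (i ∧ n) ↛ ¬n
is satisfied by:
  {i: True, n: True}


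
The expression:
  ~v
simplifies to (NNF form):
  ~v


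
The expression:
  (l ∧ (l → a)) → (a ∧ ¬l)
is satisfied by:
  {l: False, a: False}
  {a: True, l: False}
  {l: True, a: False}


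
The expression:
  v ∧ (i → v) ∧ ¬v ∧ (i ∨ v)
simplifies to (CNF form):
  False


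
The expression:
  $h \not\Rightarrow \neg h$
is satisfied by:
  {h: True}


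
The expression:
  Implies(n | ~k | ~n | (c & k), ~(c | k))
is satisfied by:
  {k: False, c: False}


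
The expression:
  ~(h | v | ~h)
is never true.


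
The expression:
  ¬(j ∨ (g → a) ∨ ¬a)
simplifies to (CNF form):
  False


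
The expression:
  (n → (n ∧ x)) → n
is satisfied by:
  {n: True}


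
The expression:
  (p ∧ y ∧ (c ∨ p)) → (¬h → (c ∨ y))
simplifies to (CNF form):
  True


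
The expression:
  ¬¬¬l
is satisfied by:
  {l: False}


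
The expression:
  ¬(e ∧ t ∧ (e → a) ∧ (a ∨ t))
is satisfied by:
  {e: False, t: False, a: False}
  {a: True, e: False, t: False}
  {t: True, e: False, a: False}
  {a: True, t: True, e: False}
  {e: True, a: False, t: False}
  {a: True, e: True, t: False}
  {t: True, e: True, a: False}


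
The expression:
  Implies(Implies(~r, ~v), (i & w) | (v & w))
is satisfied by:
  {v: True, w: True, i: True, r: False}
  {v: True, w: True, i: False, r: False}
  {r: True, v: True, w: True, i: True}
  {r: True, v: True, w: True, i: False}
  {v: True, i: True, w: False, r: False}
  {v: True, i: False, w: False, r: False}
  {w: True, i: True, r: False, v: False}
  {r: True, w: True, i: True, v: False}


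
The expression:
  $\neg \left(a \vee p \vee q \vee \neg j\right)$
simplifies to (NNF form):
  $j \wedge \neg a \wedge \neg p \wedge \neg q$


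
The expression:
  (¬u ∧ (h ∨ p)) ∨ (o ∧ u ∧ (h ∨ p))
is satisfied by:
  {h: True, o: True, p: True, u: False}
  {h: True, o: True, u: False, p: False}
  {h: True, p: True, u: False, o: False}
  {h: True, u: False, p: False, o: False}
  {o: True, p: True, u: False, h: False}
  {p: True, o: False, u: False, h: False}
  {h: True, o: True, u: True, p: True}
  {h: True, o: True, u: True, p: False}
  {o: True, u: True, p: True, h: False}


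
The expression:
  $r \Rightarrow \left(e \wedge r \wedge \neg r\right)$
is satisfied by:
  {r: False}


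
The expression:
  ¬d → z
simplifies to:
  d ∨ z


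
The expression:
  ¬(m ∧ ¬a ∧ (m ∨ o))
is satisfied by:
  {a: True, m: False}
  {m: False, a: False}
  {m: True, a: True}


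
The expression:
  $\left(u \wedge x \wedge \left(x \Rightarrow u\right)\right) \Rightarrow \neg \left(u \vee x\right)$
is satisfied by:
  {u: False, x: False}
  {x: True, u: False}
  {u: True, x: False}


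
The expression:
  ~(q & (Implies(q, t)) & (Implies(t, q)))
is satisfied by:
  {t: False, q: False}
  {q: True, t: False}
  {t: True, q: False}


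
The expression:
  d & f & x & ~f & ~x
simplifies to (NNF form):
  False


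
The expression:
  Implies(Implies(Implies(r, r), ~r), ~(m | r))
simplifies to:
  r | ~m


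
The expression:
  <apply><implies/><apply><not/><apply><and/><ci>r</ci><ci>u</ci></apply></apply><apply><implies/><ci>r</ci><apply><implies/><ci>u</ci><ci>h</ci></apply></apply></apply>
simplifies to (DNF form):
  <true/>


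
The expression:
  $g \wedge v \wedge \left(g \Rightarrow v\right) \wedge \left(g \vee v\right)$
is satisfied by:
  {g: True, v: True}


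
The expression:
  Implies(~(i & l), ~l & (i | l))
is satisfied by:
  {i: True}


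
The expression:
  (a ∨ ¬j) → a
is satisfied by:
  {a: True, j: True}
  {a: True, j: False}
  {j: True, a: False}


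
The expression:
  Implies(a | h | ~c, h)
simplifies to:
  h | (c & ~a)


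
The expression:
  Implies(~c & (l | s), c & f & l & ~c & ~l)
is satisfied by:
  {c: True, s: False, l: False}
  {c: True, l: True, s: False}
  {c: True, s: True, l: False}
  {c: True, l: True, s: True}
  {l: False, s: False, c: False}


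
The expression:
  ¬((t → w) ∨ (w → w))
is never true.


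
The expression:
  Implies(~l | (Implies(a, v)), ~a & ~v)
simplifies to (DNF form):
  (l & ~v) | (~a & ~v)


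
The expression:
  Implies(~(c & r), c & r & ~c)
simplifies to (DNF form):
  c & r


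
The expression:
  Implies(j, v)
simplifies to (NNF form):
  v | ~j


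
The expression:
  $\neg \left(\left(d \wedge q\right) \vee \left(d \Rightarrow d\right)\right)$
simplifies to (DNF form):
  $\text{False}$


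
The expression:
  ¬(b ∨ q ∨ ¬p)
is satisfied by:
  {p: True, q: False, b: False}


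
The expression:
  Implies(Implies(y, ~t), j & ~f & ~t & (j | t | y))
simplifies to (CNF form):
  (j | t) & (t | ~f) & (y | ~t)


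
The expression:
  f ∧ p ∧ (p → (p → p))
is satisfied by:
  {p: True, f: True}


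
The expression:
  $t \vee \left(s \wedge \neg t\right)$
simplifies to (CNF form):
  $s \vee t$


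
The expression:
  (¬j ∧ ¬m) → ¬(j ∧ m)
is always true.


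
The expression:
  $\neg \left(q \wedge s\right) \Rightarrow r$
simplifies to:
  $r \vee \left(q \wedge s\right)$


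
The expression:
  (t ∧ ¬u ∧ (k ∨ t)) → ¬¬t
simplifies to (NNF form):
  True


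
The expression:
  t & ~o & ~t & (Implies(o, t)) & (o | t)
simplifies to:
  False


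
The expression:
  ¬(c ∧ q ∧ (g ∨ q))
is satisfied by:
  {c: False, q: False}
  {q: True, c: False}
  {c: True, q: False}


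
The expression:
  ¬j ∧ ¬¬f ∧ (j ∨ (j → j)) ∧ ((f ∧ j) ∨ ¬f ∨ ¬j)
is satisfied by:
  {f: True, j: False}


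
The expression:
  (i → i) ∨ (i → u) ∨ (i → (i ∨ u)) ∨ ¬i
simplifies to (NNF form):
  True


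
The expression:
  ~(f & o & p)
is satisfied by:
  {p: False, o: False, f: False}
  {f: True, p: False, o: False}
  {o: True, p: False, f: False}
  {f: True, o: True, p: False}
  {p: True, f: False, o: False}
  {f: True, p: True, o: False}
  {o: True, p: True, f: False}


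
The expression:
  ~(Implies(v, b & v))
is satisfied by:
  {v: True, b: False}


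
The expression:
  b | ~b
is always true.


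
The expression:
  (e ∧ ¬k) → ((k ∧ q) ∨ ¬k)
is always true.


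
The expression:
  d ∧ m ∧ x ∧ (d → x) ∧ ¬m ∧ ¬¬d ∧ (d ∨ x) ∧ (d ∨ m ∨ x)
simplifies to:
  False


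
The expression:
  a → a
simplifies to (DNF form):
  True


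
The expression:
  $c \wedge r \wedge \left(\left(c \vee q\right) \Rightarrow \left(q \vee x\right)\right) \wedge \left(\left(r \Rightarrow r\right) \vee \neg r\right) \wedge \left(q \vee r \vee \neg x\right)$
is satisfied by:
  {r: True, c: True, x: True, q: True}
  {r: True, c: True, x: True, q: False}
  {r: True, c: True, q: True, x: False}


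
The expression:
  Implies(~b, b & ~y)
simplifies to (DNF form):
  b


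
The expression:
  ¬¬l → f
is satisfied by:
  {f: True, l: False}
  {l: False, f: False}
  {l: True, f: True}


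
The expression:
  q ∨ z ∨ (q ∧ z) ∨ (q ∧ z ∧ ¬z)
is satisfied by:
  {q: True, z: True}
  {q: True, z: False}
  {z: True, q: False}


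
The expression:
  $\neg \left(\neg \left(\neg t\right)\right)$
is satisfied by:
  {t: False}


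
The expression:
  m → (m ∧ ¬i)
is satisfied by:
  {m: False, i: False}
  {i: True, m: False}
  {m: True, i: False}


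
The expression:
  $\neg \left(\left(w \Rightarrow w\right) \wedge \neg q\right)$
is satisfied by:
  {q: True}


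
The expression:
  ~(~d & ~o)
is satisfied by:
  {d: True, o: True}
  {d: True, o: False}
  {o: True, d: False}


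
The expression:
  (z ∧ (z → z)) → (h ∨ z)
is always true.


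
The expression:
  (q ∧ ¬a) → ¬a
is always true.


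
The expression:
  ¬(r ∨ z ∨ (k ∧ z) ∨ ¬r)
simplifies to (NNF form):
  False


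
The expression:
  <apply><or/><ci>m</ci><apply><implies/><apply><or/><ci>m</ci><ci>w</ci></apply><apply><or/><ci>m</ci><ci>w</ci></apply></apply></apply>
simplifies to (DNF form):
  <true/>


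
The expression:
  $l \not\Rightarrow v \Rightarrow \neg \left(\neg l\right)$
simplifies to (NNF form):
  $\text{True}$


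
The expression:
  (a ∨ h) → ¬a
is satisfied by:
  {a: False}


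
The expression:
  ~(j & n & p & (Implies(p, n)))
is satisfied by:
  {p: False, n: False, j: False}
  {j: True, p: False, n: False}
  {n: True, p: False, j: False}
  {j: True, n: True, p: False}
  {p: True, j: False, n: False}
  {j: True, p: True, n: False}
  {n: True, p: True, j: False}


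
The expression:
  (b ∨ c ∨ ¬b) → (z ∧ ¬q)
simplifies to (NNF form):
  z ∧ ¬q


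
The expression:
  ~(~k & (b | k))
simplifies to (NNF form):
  k | ~b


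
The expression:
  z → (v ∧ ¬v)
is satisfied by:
  {z: False}


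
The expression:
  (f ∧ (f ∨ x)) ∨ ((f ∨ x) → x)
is always true.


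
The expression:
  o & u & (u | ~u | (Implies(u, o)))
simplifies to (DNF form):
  o & u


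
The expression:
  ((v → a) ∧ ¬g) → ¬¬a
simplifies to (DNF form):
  a ∨ g ∨ v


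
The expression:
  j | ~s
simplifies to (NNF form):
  j | ~s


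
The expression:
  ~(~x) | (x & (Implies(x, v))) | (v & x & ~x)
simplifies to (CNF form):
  x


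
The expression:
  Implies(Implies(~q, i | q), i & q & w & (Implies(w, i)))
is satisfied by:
  {w: True, i: False, q: False}
  {i: False, q: False, w: False}
  {q: True, w: True, i: True}


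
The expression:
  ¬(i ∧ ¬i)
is always true.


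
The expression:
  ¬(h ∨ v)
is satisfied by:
  {v: False, h: False}


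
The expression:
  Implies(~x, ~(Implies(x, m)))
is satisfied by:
  {x: True}


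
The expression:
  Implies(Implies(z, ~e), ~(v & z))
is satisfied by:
  {e: True, v: False, z: False}
  {v: False, z: False, e: False}
  {z: True, e: True, v: False}
  {z: True, v: False, e: False}
  {e: True, v: True, z: False}
  {v: True, e: False, z: False}
  {z: True, v: True, e: True}


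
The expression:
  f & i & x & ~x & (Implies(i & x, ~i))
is never true.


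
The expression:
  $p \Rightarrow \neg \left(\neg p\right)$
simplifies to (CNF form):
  $\text{True}$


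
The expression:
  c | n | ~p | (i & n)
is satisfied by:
  {n: True, c: True, p: False}
  {n: True, p: False, c: False}
  {c: True, p: False, n: False}
  {c: False, p: False, n: False}
  {n: True, c: True, p: True}
  {n: True, p: True, c: False}
  {c: True, p: True, n: False}


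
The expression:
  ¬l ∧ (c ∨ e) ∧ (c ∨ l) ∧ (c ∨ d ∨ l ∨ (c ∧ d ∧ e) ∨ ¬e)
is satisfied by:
  {c: True, l: False}


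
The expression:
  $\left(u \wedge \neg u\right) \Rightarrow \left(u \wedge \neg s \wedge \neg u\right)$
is always true.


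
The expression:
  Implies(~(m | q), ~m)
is always true.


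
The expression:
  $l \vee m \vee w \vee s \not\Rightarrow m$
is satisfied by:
  {s: True, m: True, l: True, w: True}
  {s: True, m: True, l: True, w: False}
  {s: True, m: True, w: True, l: False}
  {s: True, m: True, w: False, l: False}
  {s: True, l: True, w: True, m: False}
  {s: True, l: True, w: False, m: False}
  {s: True, l: False, w: True, m: False}
  {s: True, l: False, w: False, m: False}
  {m: True, l: True, w: True, s: False}
  {m: True, l: True, w: False, s: False}
  {m: True, w: True, l: False, s: False}
  {m: True, w: False, l: False, s: False}
  {l: True, w: True, m: False, s: False}
  {l: True, m: False, w: False, s: False}
  {w: True, m: False, l: False, s: False}


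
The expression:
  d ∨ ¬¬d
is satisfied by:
  {d: True}


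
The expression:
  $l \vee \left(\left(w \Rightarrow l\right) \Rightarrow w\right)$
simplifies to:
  $l \vee w$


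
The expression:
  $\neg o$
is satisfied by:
  {o: False}


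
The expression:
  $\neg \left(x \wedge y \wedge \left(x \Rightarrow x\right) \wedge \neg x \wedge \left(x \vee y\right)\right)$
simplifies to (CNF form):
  $\text{True}$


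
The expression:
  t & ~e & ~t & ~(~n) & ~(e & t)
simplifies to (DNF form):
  False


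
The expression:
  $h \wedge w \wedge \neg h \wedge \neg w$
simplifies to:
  $\text{False}$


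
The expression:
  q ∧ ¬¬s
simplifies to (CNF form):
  q ∧ s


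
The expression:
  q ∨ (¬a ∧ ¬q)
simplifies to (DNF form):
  q ∨ ¬a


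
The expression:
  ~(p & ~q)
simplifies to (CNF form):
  q | ~p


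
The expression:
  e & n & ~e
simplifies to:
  False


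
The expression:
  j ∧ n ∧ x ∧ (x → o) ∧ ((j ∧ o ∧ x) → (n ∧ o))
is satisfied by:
  {j: True, x: True, o: True, n: True}


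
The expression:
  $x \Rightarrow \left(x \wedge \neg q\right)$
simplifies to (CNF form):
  $\neg q \vee \neg x$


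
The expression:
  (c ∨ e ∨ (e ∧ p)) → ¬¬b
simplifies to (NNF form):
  b ∨ (¬c ∧ ¬e)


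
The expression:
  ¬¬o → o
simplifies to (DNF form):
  True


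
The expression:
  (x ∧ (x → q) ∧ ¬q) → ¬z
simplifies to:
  True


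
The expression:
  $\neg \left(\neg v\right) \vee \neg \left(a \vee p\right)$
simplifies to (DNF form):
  $v \vee \left(\neg a \wedge \neg p\right)$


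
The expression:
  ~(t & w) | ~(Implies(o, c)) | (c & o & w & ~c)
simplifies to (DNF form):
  ~t | ~w | (o & ~c)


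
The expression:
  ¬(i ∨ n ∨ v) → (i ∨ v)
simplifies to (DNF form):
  i ∨ n ∨ v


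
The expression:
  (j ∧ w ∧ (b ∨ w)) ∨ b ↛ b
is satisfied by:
  {j: True, w: True}


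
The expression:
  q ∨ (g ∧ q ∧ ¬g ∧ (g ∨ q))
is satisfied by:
  {q: True}


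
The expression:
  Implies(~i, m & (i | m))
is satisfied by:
  {i: True, m: True}
  {i: True, m: False}
  {m: True, i: False}


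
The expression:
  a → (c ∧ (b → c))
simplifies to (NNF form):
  c ∨ ¬a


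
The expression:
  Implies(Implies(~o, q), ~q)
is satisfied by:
  {q: False}


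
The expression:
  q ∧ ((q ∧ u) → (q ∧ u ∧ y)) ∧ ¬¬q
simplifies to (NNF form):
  q ∧ (y ∨ ¬u)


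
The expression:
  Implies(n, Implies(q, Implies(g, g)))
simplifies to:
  True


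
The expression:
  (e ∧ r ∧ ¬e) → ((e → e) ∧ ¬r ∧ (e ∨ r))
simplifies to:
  True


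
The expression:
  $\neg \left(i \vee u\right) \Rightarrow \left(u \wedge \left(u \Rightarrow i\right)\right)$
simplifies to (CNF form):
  $i \vee u$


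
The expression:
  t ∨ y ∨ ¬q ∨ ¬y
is always true.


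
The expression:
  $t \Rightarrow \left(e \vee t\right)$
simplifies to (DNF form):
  $\text{True}$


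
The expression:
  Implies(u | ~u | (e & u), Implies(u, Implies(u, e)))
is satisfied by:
  {e: True, u: False}
  {u: False, e: False}
  {u: True, e: True}


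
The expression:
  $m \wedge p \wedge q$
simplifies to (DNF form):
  $m \wedge p \wedge q$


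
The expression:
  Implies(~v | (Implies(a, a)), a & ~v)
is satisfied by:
  {a: True, v: False}


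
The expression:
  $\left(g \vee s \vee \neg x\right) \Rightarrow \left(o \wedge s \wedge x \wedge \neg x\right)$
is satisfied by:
  {x: True, g: False, s: False}


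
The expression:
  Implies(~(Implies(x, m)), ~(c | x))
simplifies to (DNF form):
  m | ~x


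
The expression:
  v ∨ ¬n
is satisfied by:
  {v: True, n: False}
  {n: False, v: False}
  {n: True, v: True}


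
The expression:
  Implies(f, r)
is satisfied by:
  {r: True, f: False}
  {f: False, r: False}
  {f: True, r: True}


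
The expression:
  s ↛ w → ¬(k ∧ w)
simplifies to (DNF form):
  True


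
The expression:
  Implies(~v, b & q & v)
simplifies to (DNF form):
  v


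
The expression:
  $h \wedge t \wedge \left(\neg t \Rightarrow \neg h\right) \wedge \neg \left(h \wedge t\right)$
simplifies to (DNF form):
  $\text{False}$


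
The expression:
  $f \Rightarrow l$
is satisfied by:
  {l: True, f: False}
  {f: False, l: False}
  {f: True, l: True}


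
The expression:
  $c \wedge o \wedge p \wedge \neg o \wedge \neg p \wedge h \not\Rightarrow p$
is never true.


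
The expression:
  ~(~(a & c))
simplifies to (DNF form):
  a & c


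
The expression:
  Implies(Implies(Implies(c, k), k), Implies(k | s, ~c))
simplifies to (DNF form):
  ~c | (~k & ~s)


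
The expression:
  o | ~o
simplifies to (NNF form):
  True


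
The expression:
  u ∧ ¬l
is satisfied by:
  {u: True, l: False}


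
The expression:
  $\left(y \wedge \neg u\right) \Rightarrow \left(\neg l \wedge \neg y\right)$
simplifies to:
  $u \vee \neg y$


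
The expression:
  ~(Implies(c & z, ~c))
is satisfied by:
  {c: True, z: True}


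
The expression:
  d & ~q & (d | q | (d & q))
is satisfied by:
  {d: True, q: False}


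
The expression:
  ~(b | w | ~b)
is never true.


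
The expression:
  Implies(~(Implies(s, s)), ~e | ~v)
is always true.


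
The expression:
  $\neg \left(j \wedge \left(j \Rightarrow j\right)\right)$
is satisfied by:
  {j: False}


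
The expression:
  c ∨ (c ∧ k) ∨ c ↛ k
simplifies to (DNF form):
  c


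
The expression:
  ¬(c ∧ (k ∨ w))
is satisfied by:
  {k: False, c: False, w: False}
  {w: True, k: False, c: False}
  {k: True, w: False, c: False}
  {w: True, k: True, c: False}
  {c: True, w: False, k: False}


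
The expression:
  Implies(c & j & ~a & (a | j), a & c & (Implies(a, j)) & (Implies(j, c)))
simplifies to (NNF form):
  a | ~c | ~j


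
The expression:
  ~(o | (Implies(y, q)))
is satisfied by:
  {y: True, q: False, o: False}


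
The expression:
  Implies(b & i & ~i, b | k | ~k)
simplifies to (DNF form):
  True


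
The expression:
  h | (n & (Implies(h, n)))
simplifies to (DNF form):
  h | n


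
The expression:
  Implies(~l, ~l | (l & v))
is always true.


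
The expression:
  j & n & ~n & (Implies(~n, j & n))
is never true.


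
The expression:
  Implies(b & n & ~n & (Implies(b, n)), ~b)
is always true.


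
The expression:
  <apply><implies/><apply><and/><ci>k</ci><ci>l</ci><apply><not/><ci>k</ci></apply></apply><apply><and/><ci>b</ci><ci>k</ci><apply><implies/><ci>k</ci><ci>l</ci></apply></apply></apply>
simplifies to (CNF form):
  <true/>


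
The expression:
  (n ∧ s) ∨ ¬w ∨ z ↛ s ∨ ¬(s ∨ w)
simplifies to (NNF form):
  (n ∧ s) ∨ (z ∧ ¬s) ∨ ¬w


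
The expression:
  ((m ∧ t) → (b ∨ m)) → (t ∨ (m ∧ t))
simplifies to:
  t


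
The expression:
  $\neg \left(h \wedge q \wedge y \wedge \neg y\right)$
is always true.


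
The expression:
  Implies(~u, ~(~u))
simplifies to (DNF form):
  u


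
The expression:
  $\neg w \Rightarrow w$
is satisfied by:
  {w: True}


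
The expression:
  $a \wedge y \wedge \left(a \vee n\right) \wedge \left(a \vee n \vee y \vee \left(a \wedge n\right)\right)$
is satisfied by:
  {a: True, y: True}


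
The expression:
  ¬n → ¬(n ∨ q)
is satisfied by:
  {n: True, q: False}
  {q: False, n: False}
  {q: True, n: True}


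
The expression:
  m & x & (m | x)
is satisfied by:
  {m: True, x: True}


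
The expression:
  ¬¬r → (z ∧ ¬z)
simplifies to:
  ¬r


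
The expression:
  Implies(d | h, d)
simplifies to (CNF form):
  d | ~h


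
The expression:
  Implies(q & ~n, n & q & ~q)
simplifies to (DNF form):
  n | ~q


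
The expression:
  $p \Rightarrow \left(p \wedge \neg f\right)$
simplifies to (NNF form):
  $\neg f \vee \neg p$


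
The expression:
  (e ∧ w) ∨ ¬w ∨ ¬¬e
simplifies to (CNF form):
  e ∨ ¬w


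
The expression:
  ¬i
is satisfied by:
  {i: False}


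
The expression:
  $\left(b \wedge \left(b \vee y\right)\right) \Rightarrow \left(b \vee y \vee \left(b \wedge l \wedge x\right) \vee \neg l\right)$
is always true.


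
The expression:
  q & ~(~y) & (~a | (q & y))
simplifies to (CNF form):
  q & y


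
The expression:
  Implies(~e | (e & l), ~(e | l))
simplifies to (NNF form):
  ~l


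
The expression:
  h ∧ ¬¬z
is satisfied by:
  {h: True, z: True}


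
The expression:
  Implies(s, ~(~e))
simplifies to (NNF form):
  e | ~s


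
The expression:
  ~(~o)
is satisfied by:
  {o: True}


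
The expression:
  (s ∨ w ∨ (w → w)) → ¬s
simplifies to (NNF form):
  ¬s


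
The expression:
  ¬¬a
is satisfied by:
  {a: True}


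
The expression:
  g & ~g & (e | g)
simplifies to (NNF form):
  False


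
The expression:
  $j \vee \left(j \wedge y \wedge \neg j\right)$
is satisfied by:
  {j: True}


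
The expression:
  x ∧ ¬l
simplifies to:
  x ∧ ¬l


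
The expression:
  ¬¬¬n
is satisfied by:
  {n: False}


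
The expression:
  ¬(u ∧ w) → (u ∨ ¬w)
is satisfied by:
  {u: True, w: False}
  {w: False, u: False}
  {w: True, u: True}


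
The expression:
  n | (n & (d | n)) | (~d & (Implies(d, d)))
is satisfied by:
  {n: True, d: False}
  {d: False, n: False}
  {d: True, n: True}


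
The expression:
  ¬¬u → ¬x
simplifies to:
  ¬u ∨ ¬x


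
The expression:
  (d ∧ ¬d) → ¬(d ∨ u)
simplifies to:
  True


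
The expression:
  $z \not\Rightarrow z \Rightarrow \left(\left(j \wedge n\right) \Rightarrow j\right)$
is always true.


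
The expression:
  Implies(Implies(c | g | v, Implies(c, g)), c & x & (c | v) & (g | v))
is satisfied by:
  {c: True, x: True, g: False}
  {c: True, g: False, x: False}
  {c: True, x: True, g: True}


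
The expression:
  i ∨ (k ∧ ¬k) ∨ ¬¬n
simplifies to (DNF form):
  i ∨ n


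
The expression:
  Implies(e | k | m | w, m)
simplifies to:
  m | (~e & ~k & ~w)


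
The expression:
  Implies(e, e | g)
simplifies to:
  True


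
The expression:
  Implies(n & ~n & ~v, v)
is always true.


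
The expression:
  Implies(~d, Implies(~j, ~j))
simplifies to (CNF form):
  True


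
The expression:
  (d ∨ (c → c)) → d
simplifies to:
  d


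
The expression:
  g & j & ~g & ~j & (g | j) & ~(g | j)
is never true.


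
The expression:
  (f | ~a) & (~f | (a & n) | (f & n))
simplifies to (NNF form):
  (f & n) | (~a & ~f)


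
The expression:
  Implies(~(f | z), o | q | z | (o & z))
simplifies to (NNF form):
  f | o | q | z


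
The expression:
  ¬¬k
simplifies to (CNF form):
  k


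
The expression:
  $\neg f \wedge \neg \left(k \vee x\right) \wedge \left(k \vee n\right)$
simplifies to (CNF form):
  $n \wedge \neg f \wedge \neg k \wedge \neg x$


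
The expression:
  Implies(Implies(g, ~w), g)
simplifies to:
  g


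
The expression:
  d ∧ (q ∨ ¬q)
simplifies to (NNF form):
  d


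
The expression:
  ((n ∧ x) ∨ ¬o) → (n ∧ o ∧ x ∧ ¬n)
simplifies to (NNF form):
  o ∧ (¬n ∨ ¬x)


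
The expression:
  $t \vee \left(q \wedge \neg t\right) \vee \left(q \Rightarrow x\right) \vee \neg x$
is always true.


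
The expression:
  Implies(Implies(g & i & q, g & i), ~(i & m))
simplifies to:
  ~i | ~m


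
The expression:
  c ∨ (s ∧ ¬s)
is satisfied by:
  {c: True}


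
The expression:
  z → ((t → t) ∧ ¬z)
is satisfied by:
  {z: False}


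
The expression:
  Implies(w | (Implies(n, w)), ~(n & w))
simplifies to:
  ~n | ~w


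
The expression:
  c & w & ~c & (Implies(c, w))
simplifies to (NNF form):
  False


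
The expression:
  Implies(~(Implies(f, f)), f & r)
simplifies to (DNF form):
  True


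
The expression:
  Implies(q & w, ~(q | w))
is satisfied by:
  {w: False, q: False}
  {q: True, w: False}
  {w: True, q: False}


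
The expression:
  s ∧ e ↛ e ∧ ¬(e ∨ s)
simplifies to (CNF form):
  False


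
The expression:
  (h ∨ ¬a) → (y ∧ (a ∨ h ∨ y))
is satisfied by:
  {y: True, a: True, h: False}
  {y: True, a: False, h: False}
  {y: True, h: True, a: True}
  {y: True, h: True, a: False}
  {a: True, h: False, y: False}


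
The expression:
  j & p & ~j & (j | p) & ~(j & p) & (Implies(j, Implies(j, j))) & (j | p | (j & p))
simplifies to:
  False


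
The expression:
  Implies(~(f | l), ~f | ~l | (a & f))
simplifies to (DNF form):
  True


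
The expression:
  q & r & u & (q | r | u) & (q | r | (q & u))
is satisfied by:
  {r: True, u: True, q: True}


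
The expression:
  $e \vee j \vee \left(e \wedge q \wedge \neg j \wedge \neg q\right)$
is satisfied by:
  {e: True, j: True}
  {e: True, j: False}
  {j: True, e: False}


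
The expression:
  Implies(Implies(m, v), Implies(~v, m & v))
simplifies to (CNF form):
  m | v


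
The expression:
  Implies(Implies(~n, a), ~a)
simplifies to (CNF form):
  ~a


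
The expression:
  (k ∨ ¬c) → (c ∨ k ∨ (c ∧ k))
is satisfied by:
  {k: True, c: True}
  {k: True, c: False}
  {c: True, k: False}


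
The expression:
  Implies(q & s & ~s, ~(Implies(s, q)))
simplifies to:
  True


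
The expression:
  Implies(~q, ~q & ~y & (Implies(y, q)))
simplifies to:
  q | ~y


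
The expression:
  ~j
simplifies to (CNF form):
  ~j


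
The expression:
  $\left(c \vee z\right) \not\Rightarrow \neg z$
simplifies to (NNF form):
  $z$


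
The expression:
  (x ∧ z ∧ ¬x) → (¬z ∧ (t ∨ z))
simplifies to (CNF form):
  True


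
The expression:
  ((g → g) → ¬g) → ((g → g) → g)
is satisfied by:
  {g: True}


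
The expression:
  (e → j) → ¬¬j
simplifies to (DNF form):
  e ∨ j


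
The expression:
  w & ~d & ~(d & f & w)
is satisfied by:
  {w: True, d: False}


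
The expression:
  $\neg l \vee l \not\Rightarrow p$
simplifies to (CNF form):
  $\neg l \vee \neg p$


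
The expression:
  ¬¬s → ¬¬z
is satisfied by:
  {z: True, s: False}
  {s: False, z: False}
  {s: True, z: True}


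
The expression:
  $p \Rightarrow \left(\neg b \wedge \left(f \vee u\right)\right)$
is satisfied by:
  {u: True, f: True, p: False, b: False}
  {u: True, f: False, p: False, b: False}
  {f: True, u: False, p: False, b: False}
  {u: False, f: False, p: False, b: False}
  {b: True, u: True, f: True, p: False}
  {b: True, u: True, f: False, p: False}
  {b: True, f: True, u: False, p: False}
  {b: True, f: False, u: False, p: False}
  {u: True, p: True, f: True, b: False}
  {u: True, p: True, f: False, b: False}
  {p: True, f: True, u: False, b: False}


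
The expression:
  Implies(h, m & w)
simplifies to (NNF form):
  ~h | (m & w)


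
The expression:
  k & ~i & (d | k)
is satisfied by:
  {k: True, i: False}


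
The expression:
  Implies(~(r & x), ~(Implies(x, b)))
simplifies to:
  x & (r | ~b)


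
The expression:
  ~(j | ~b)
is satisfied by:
  {b: True, j: False}
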